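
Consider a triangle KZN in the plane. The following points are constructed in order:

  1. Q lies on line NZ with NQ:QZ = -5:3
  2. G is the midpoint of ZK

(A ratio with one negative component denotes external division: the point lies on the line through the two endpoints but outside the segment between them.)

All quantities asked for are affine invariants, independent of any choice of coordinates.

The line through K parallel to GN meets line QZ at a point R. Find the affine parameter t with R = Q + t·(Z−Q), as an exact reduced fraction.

Set K = (0, 0), Z = (1, 0), N = (0, 1); any affine frame gives the same invariant.
1. Q lies on line NZ with NQ:QZ = -5:3 ⇒ Q = (5/2, -3/2)
2. G is the midpoint of ZK ⇒ G = (1/2, 0)
through K parallel to GN: direction (-1/2, 1); meets QZ at R = (-1, 2)
R = Q + t·(Z−Q) with t = 7/3

t = 7/3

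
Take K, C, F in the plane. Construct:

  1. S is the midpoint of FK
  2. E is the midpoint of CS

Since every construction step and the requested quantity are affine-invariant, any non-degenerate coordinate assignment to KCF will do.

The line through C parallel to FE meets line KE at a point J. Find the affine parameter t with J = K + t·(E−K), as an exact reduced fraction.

Assign K = (0, 0), C = (1, 0), F = (0, 1) — the answer is frame-independent, so this choice is without loss of generality.
1. S is the midpoint of FK ⇒ S = (0, 1/2)
2. E is the midpoint of CS ⇒ E = (1/2, 1/4)
through C parallel to FE: direction (1/2, -3/4); meets KE at J = (3/4, 3/8)
J = K + t·(E−K) with t = 3/2

t = 3/2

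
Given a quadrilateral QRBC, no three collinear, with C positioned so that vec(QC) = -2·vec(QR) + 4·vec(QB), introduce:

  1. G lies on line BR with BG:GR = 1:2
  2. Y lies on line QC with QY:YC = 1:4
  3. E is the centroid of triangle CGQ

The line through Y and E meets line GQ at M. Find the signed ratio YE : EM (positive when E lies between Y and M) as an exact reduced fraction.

Set Q = (0, 0), R = (1, 0), B = (0, 1), C = (-2, 4); any affine frame gives the same invariant.
1. G lies on line BR with BG:GR = 1:2 ⇒ G = (1/3, 2/3)
2. Y lies on line QC with QY:YC = 1:4 ⇒ Y = (-2/5, 4/5)
3. E is the centroid of triangle CGQ ⇒ E = (-5/9, 14/9)
line YE meets GQ at M = (-1/6, -1/3)
E = Y + t·(M−Y) with t = -2/3, so YE:EM = -2/3:5/3

YE:EM = -2/5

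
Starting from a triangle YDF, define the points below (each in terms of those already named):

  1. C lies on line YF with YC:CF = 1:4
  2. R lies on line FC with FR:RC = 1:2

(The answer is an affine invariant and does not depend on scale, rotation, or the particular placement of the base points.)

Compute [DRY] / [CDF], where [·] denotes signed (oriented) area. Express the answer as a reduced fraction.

[DRY]:[CDF] = 11/12

Work in coordinates with Y = (0, 0), D = (1, 0), F = (0, 1).
1. C lies on line YF with YC:CF = 1:4 ⇒ C = (0, 1/5)
2. R lies on line FC with FR:RC = 1:2 ⇒ R = (0, 11/15)
2·[DRY] = 11/15, 2·[CDF] = 4/5
[DRY]:[CDF] = 11/15:4/5 = 11/12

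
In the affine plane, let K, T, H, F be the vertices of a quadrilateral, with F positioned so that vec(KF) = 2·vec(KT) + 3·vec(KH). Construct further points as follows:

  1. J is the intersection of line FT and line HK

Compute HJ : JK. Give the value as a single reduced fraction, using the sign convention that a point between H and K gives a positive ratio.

Work in coordinates with K = (0, 0), T = (1, 0), H = (0, 1), F = (2, 3).
1. J is the intersection of line FT and line HK ⇒ J = (0, -3)
J = H + t·(K−H) with t = 4, so HJ:JK = t:(1−t) = 4:-3

HJ:JK = -4/3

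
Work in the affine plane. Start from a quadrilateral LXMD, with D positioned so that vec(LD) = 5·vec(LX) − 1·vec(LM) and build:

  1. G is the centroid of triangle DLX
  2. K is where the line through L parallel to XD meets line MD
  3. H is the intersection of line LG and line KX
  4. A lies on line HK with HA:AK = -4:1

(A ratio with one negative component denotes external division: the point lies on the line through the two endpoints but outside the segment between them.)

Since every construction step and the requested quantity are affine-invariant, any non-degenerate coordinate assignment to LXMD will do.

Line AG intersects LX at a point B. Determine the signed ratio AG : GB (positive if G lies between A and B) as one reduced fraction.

Set L = (0, 0), X = (1, 0), M = (0, 1), D = (5, -1); any affine frame gives the same invariant.
1. G is the centroid of triangle DLX ⇒ G = (2, -1/3)
2. K is where the line through L parallel to XD meets line MD ⇒ K = (20/3, -5/3)
3. H is the intersection of line LG and line KX ⇒ H = (30/13, -5/13)
4. A lies on line HK with HA:AK = -4:1 ⇒ A = (950/117, -245/117)
line AG meets LX at B = (260/309, 0)
G = A + t·(B−A) with t = 206/245, so AG:GB = 206/245:39/245

AG:GB = 206/39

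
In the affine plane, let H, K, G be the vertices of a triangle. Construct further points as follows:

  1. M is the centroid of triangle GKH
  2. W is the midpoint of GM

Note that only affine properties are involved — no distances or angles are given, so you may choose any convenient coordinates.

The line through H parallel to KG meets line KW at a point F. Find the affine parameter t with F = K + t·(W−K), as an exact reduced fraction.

t = 6

Set H = (0, 0), K = (1, 0), G = (0, 1); any affine frame gives the same invariant.
1. M is the centroid of triangle GKH ⇒ M = (1/3, 1/3)
2. W is the midpoint of GM ⇒ W = (1/6, 2/3)
through H parallel to KG: direction (-1, 1); meets KW at F = (-4, 4)
F = K + t·(W−K) with t = 6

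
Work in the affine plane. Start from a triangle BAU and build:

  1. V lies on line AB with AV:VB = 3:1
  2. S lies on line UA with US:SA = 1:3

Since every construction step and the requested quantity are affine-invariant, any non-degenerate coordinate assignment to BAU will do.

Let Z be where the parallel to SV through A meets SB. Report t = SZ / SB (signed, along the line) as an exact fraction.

t = -3

Assign B = (0, 0), A = (1, 0), U = (0, 1) — the answer is frame-independent, so this choice is without loss of generality.
1. V lies on line AB with AV:VB = 3:1 ⇒ V = (1/4, 0)
2. S lies on line UA with US:SA = 1:3 ⇒ S = (1/4, 3/4)
through A parallel to SV: direction (0, -3/4); meets SB at Z = (1, 3)
Z = S + t·(B−S) with t = -3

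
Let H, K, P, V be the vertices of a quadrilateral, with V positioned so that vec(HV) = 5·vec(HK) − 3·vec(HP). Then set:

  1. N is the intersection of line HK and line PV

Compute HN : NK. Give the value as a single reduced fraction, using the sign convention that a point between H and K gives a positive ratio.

HN:NK = -5

Assign H = (0, 0), K = (1, 0), P = (0, 1), V = (5, -3) — the answer is frame-independent, so this choice is without loss of generality.
1. N is the intersection of line HK and line PV ⇒ N = (5/4, 0)
N = H + t·(K−H) with t = 5/4, so HN:NK = t:(1−t) = 5/4:-1/4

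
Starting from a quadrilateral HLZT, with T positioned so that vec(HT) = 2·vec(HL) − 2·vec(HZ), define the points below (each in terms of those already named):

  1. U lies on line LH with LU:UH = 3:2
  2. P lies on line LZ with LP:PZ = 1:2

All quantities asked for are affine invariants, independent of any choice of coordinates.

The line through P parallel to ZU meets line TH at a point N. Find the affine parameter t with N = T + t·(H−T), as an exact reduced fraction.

Work in coordinates with H = (0, 0), L = (1, 0), Z = (0, 1), T = (2, -2).
1. U lies on line LH with LU:UH = 3:2 ⇒ U = (2/5, 0)
2. P lies on line LZ with LP:PZ = 1:2 ⇒ P = (2/3, 1/3)
through P parallel to ZU: direction (2/5, -1); meets TH at N = (4/3, -4/3)
N = T + t·(H−T) with t = 1/3

t = 1/3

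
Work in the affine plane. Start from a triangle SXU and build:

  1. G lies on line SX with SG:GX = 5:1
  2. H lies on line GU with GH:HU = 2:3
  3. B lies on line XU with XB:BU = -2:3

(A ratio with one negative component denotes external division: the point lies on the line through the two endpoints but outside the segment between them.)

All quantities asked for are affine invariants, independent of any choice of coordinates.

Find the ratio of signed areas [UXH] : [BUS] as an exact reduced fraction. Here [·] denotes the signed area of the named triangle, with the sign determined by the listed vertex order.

Choose coordinates S = (0, 0), X = (1, 0), U = (0, 1).
1. G lies on line SX with SG:GX = 5:1 ⇒ G = (5/6, 0)
2. H lies on line GU with GH:HU = 2:3 ⇒ H = (1/2, 2/5)
3. B lies on line XU with XB:BU = -2:3 ⇒ B = (3, -2)
2·[UXH] = -1/10, 2·[BUS] = 3
[UXH]:[BUS] = -1/10:3 = -1/30

[UXH]:[BUS] = -1/30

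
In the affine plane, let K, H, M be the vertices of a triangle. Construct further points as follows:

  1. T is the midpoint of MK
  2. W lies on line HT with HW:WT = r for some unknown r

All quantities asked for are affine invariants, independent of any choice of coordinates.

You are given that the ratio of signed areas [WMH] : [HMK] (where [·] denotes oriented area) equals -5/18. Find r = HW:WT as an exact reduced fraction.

Choose coordinates K = (0, 0), H = (1, 0), M = (0, 1).
1. T is the midpoint of MK ⇒ T = (0, 1/2)
2. With HW:WT = r, write λ = r/(r+1) so W = H + λ·(T−H); W is affine-linear in λ
Every point depending on W is an affine combination of W and λ-independent points, so each such coordinate is linear in λ; the λ² term in each signed area is a multiple of (T−H)×(T−H) = 0, so 2·[WMH] and 2·[HMK] are each linear in λ. Evaluating at λ=0 and λ=1:
  2·[WMH] = -1/2·λ,   2·[HMK] = 1
So [WMH]:[HMK] = (-1/2·λ) / (1). Setting this equal to -5/18:
  -1/2·λ = -5/18·(1)  ⇒  λ = 5/9
Then r = λ/(1−λ) = (5/9)/(4/9) = 5/4. Check: with r = 5/4, W = (4/9, 5/18) and [WMH]:[HMK] = -5/18 as required.

r = 5/4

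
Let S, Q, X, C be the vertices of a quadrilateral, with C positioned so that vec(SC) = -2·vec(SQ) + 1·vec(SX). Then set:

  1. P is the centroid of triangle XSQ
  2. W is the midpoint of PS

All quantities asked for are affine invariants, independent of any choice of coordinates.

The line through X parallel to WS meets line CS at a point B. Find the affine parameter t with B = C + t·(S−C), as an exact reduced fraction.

Choose coordinates S = (0, 0), Q = (1, 0), X = (0, 1), C = (-2, 1).
1. P is the centroid of triangle XSQ ⇒ P = (1/3, 1/3)
2. W is the midpoint of PS ⇒ W = (1/6, 1/6)
through X parallel to WS: direction (-1/6, -1/6); meets CS at B = (-2/3, 1/3)
B = C + t·(S−C) with t = 2/3

t = 2/3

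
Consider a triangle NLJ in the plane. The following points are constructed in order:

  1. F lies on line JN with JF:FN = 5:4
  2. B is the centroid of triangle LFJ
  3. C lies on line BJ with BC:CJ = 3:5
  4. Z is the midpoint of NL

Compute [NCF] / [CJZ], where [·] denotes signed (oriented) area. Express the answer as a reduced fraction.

Choose coordinates N = (0, 0), L = (1, 0), J = (0, 1).
1. F lies on line JN with JF:FN = 5:4 ⇒ F = (0, 4/9)
2. B is the centroid of triangle LFJ ⇒ B = (1/3, 13/27)
3. C lies on line BJ with BC:CJ = 3:5 ⇒ C = (5/24, 73/108)
4. Z is the midpoint of NL ⇒ Z = (1/2, 0)
2·[NCF] = 5/54, 2·[CJZ] = 5/108
[NCF]:[CJZ] = 5/54:5/108 = 2

[NCF]:[CJZ] = 2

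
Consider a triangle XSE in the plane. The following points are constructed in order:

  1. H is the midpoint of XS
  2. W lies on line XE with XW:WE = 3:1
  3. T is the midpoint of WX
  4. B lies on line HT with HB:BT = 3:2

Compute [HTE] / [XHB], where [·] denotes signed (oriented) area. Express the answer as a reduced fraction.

Choose coordinates X = (0, 0), S = (1, 0), E = (0, 1).
1. H is the midpoint of XS ⇒ H = (1/2, 0)
2. W lies on line XE with XW:WE = 3:1 ⇒ W = (0, 3/4)
3. T is the midpoint of WX ⇒ T = (0, 3/8)
4. B lies on line HT with HB:BT = 3:2 ⇒ B = (1/5, 9/40)
2·[HTE] = -5/16, 2·[XHB] = 9/80
[HTE]:[XHB] = -5/16:9/80 = -25/9

[HTE]:[XHB] = -25/9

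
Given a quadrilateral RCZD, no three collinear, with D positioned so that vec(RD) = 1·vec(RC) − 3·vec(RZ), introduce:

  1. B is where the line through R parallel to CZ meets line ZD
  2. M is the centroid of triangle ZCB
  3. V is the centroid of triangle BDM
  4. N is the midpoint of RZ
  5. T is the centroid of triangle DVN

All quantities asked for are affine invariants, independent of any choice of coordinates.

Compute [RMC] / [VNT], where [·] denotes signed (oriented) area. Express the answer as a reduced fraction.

Choose coordinates R = (0, 0), C = (1, 0), Z = (0, 1), D = (1, -3).
1. B is where the line through R parallel to CZ meets line ZD ⇒ B = (1/3, -1/3)
2. M is the centroid of triangle ZCB ⇒ M = (4/9, 2/9)
3. V is the centroid of triangle BDM ⇒ V = (16/27, -28/27)
4. N is the midpoint of RZ ⇒ N = (0, 1/2)
5. T is the centroid of triangle DVN ⇒ T = (43/81, -191/162)
2·[RMC] = -2/9, 2·[VNT] = 29/162
[RMC]:[VNT] = -2/9:29/162 = -36/29

[RMC]:[VNT] = -36/29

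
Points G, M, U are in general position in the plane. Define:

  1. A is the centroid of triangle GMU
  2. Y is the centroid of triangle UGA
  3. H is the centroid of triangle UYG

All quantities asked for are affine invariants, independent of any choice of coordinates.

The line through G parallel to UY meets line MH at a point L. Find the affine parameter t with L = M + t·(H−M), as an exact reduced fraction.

Work in coordinates with G = (0, 0), M = (1, 0), U = (0, 1).
1. A is the centroid of triangle GMU ⇒ A = (1/3, 1/3)
2. Y is the centroid of triangle UGA ⇒ Y = (1/9, 4/9)
3. H is the centroid of triangle UYG ⇒ H = (1/27, 13/27)
through G parallel to UY: direction (1/9, -5/9); meets MH at L = (-1/9, 5/9)
L = M + t·(H−M) with t = 15/13

t = 15/13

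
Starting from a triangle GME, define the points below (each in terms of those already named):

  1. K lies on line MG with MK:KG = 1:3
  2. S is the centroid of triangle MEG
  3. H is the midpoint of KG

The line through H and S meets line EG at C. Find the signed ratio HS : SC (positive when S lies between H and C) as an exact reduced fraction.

HS:SC = 1/8

Set G = (0, 0), M = (1, 0), E = (0, 1); any affine frame gives the same invariant.
1. K lies on line MG with MK:KG = 1:3 ⇒ K = (3/4, 0)
2. S is the centroid of triangle MEG ⇒ S = (1/3, 1/3)
3. H is the midpoint of KG ⇒ H = (3/8, 0)
line HS meets EG at C = (0, 3)
S = H + t·(C−H) with t = 1/9, so HS:SC = 1/9:8/9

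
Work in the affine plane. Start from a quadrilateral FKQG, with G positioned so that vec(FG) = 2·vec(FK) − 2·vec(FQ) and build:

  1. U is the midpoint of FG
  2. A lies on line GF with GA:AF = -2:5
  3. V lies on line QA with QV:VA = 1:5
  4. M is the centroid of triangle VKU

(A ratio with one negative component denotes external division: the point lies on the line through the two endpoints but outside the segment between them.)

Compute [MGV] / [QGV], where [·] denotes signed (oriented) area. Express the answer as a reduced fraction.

Choose coordinates F = (0, 0), K = (1, 0), Q = (0, 1), G = (2, -2).
1. U is the midpoint of FG ⇒ U = (1, -1)
2. A lies on line GF with GA:AF = -2:5 ⇒ A = (10/3, -10/3)
3. V lies on line QA with QV:VA = 1:5 ⇒ V = (5/9, 5/18)
4. M is the centroid of triangle VKU ⇒ M = (23/27, -13/54)
2·[MGV] = 2/27, 2·[QGV] = 2/9
[MGV]:[QGV] = 2/27:2/9 = 1/3

[MGV]:[QGV] = 1/3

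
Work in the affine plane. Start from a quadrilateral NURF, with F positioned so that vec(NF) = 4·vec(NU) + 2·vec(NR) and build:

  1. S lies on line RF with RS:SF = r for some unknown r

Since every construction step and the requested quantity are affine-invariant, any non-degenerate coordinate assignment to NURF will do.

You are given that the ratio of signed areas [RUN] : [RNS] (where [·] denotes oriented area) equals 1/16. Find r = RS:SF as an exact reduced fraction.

r = -4/5

Work in coordinates with N = (0, 0), U = (1, 0), R = (0, 1), F = (4, 2).
1. With RS:SF = r, write λ = r/(r+1) so S = R + λ·(F−R); S is affine-linear in λ
Every point depending on S is an affine combination of S and λ-independent points, so each such coordinate is linear in λ; the λ² term in each signed area is a multiple of (F−R)×(F−R) = 0, so 2·[RUN] and 2·[RNS] are each linear in λ. Evaluating at λ=0 and λ=1:
  2·[RUN] = -1,   2·[RNS] = 4·λ
So [RUN]:[RNS] = (-1) / (4·λ). Setting this equal to 1/16:
  -1 = 1/16·(4·λ)  ⇒  λ = -4
Then r = λ/(1−λ) = (-4)/(5) = -4/5. Check: with r = -4/5, S = (-16, -3) and [RUN]:[RNS] = 1/16 as required.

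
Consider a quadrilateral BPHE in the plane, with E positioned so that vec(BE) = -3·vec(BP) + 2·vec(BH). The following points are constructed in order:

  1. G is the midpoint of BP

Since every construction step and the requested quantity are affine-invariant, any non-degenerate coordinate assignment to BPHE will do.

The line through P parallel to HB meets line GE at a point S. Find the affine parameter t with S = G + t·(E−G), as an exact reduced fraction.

Work in coordinates with B = (0, 0), P = (1, 0), H = (0, 1), E = (-3, 2).
1. G is the midpoint of BP ⇒ G = (1/2, 0)
through P parallel to HB: direction (0, -1); meets GE at S = (1, -2/7)
S = G + t·(E−G) with t = -1/7

t = -1/7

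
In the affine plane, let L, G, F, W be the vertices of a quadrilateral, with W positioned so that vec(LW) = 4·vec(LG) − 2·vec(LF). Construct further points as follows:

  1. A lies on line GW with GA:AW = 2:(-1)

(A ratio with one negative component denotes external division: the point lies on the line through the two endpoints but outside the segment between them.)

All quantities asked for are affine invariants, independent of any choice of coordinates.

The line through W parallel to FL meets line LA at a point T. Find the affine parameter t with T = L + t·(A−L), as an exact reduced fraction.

t = 4/7

Work in coordinates with L = (0, 0), G = (1, 0), F = (0, 1), W = (4, -2).
1. A lies on line GW with GA:AW = 2:(-1) ⇒ A = (7, -4)
through W parallel to FL: direction (0, -1); meets LA at T = (4, -16/7)
T = L + t·(A−L) with t = 4/7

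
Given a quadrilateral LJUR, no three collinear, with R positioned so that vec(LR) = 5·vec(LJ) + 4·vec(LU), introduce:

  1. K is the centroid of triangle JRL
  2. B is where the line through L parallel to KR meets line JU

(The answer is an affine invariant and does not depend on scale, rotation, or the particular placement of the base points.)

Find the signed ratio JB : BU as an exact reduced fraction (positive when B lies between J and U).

Choose coordinates L = (0, 0), J = (1, 0), U = (0, 1), R = (5, 4).
1. K is the centroid of triangle JRL ⇒ K = (2, 4/3)
2. B is where the line through L parallel to KR meets line JU ⇒ B = (9/17, 8/17)
B = J + t·(U−J) with t = 8/17, so JB:BU = t:(1−t) = 8/17:9/17

JB:BU = 8/9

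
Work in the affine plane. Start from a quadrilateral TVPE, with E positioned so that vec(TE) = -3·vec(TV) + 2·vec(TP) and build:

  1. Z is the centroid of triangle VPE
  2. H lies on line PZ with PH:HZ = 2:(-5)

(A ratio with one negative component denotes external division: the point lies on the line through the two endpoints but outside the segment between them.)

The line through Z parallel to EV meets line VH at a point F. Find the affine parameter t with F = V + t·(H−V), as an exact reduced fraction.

Choose coordinates T = (0, 0), V = (1, 0), P = (0, 1), E = (-3, 2).
1. Z is the centroid of triangle VPE ⇒ Z = (-2/3, 1)
2. H lies on line PZ with PH:HZ = 2:(-5) ⇒ H = (4/9, 1)
through Z parallel to EV: direction (4, -2); meets VH at F = (34/39, 3/13)
F = V + t·(H−V) with t = 3/13

t = 3/13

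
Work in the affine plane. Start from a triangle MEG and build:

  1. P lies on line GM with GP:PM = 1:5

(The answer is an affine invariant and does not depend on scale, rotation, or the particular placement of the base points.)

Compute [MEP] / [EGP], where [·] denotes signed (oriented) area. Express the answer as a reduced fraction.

[MEP]:[EGP] = 5

Set M = (0, 0), E = (1, 0), G = (0, 1); any affine frame gives the same invariant.
1. P lies on line GM with GP:PM = 1:5 ⇒ P = (0, 5/6)
2·[MEP] = 5/6, 2·[EGP] = 1/6
[MEP]:[EGP] = 5/6:1/6 = 5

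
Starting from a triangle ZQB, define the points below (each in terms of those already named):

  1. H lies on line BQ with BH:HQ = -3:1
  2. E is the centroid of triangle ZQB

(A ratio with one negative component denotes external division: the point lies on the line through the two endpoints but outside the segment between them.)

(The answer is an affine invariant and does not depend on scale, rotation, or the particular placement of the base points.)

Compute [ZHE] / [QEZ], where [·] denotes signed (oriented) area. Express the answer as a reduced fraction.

Assign Z = (0, 0), Q = (1, 0), B = (0, 1) — the answer is frame-independent, so this choice is without loss of generality.
1. H lies on line BQ with BH:HQ = -3:1 ⇒ H = (3/2, -1/2)
2. E is the centroid of triangle ZQB ⇒ E = (1/3, 1/3)
2·[ZHE] = 2/3, 2·[QEZ] = 1/3
[ZHE]:[QEZ] = 2/3:1/3 = 2

[ZHE]:[QEZ] = 2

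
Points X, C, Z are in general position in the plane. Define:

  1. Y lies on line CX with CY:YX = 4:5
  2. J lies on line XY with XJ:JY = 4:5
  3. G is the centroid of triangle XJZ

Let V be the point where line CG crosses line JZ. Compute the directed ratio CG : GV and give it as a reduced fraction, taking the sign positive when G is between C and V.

Choose coordinates X = (0, 0), C = (1, 0), Z = (0, 1).
1. Y lies on line CX with CY:YX = 4:5 ⇒ Y = (5/9, 0)
2. J lies on line XY with XJ:JY = 4:5 ⇒ J = (20/81, 0)
3. G is the centroid of triangle XJZ ⇒ G = (20/243, 1/3)
line CG meets JZ at V = (2840/16443, 61/203)
G = C + t·(V−C) with t = 203/183, so CG:GV = 203/183:-20/183

CG:GV = -203/20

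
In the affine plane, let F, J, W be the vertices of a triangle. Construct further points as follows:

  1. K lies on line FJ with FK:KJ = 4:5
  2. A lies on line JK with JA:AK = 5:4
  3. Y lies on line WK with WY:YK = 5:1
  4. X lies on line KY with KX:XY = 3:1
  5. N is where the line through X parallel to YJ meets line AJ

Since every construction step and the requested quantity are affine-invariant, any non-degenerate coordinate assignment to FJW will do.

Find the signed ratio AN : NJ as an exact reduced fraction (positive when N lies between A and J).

Choose coordinates F = (0, 0), J = (1, 0), W = (0, 1).
1. K lies on line FJ with FK:KJ = 4:5 ⇒ K = (4/9, 0)
2. A lies on line JK with JA:AK = 5:4 ⇒ A = (56/81, 0)
3. Y lies on line WK with WY:YK = 5:1 ⇒ Y = (10/27, 1/6)
4. X lies on line KY with KX:XY = 3:1 ⇒ X = (7/18, 1/8)
5. N is where the line through X parallel to YJ meets line AJ ⇒ N = (31/36, 0)
N = A + t·(J−A) with t = 11/20, so AN:NJ = t:(1−t) = 11/20:9/20

AN:NJ = 11/9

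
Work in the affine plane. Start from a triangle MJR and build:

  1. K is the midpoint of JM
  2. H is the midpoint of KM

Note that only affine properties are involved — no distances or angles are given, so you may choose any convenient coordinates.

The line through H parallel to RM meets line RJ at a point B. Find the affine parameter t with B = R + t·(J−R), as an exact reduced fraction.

Choose coordinates M = (0, 0), J = (1, 0), R = (0, 1).
1. K is the midpoint of JM ⇒ K = (1/2, 0)
2. H is the midpoint of KM ⇒ H = (1/4, 0)
through H parallel to RM: direction (0, -1); meets RJ at B = (1/4, 3/4)
B = R + t·(J−R) with t = 1/4

t = 1/4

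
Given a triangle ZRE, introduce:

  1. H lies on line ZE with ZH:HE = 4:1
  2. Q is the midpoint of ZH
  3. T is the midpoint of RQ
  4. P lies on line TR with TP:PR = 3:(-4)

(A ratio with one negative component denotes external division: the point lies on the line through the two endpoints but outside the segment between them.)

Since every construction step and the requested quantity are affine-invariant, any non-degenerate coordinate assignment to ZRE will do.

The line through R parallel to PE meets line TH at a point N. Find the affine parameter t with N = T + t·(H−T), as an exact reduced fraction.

Assign Z = (0, 0), R = (1, 0), E = (0, 1) — the answer is frame-independent, so this choice is without loss of generality.
1. H lies on line ZE with ZH:HE = 4:1 ⇒ H = (0, 4/5)
2. Q is the midpoint of ZH ⇒ Q = (0, 2/5)
3. T is the midpoint of RQ ⇒ T = (1/2, 1/5)
4. P lies on line TR with TP:PR = 3:(-4) ⇒ P = (-1, 4/5)
through R parallel to PE: direction (1, 1/5); meets TH at N = (5/7, -2/35)
N = T + t·(H−T) with t = -3/7

t = -3/7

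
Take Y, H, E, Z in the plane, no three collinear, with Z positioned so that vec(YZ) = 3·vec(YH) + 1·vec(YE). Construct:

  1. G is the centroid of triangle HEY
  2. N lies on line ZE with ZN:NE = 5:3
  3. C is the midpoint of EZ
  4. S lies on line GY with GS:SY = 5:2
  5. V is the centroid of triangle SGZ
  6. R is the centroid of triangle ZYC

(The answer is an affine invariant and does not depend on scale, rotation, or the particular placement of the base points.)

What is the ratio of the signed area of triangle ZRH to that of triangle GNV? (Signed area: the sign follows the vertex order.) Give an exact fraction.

[ZRH]:[GNV] = -84/43

Work in coordinates with Y = (0, 0), H = (1, 0), E = (0, 1), Z = (3, 1).
1. G is the centroid of triangle HEY ⇒ G = (1/3, 1/3)
2. N lies on line ZE with ZN:NE = 5:3 ⇒ N = (9/8, 1)
3. C is the midpoint of EZ ⇒ C = (3/2, 1)
4. S lies on line GY with GS:SY = 5:2 ⇒ S = (2/21, 2/21)
5. V is the centroid of triangle SGZ ⇒ V = (8/7, 10/21)
6. R is the centroid of triangle ZYC ⇒ R = (3/2, 2/3)
2·[ZRH] = 5/6, 2·[GNV] = -215/504
[ZRH]:[GNV] = 5/6:-215/504 = -84/43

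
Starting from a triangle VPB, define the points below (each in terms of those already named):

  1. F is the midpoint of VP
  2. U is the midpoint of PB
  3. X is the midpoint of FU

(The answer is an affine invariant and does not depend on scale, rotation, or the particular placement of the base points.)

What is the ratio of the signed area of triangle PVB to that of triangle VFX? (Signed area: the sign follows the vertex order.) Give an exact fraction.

[PVB]:[VFX] = -8

Choose coordinates V = (0, 0), P = (1, 0), B = (0, 1).
1. F is the midpoint of VP ⇒ F = (1/2, 0)
2. U is the midpoint of PB ⇒ U = (1/2, 1/2)
3. X is the midpoint of FU ⇒ X = (1/2, 1/4)
2·[PVB] = -1, 2·[VFX] = 1/8
[PVB]:[VFX] = -1:1/8 = -8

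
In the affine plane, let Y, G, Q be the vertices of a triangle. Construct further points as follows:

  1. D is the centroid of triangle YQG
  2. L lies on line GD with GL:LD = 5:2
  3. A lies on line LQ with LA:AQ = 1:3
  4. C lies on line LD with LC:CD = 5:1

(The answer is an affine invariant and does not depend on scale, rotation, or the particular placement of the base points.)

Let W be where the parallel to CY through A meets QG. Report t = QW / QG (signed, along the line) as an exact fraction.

Choose coordinates Y = (0, 0), G = (1, 0), Q = (0, 1).
1. D is the centroid of triangle YQG ⇒ D = (1/3, 1/3)
2. L lies on line GD with GL:LD = 5:2 ⇒ L = (11/21, 5/21)
3. A lies on line LQ with LA:AQ = 1:3 ⇒ A = (11/28, 3/7)
4. C lies on line LD with LC:CD = 5:1 ⇒ C = (23/63, 20/63)
through A parallel to CY: direction (-23/63, -20/63); meets QG at W = (21/43, 22/43)
W = Q + t·(G−Q) with t = 21/43

t = 21/43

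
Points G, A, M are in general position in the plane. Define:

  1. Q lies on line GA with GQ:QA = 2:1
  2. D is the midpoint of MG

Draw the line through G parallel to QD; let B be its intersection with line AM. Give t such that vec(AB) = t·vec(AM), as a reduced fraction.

t = -3

Choose coordinates G = (0, 0), A = (1, 0), M = (0, 1).
1. Q lies on line GA with GQ:QA = 2:1 ⇒ Q = (2/3, 0)
2. D is the midpoint of MG ⇒ D = (0, 1/2)
through G parallel to QD: direction (-2/3, 1/2); meets AM at B = (4, -3)
B = A + t·(M−A) with t = -3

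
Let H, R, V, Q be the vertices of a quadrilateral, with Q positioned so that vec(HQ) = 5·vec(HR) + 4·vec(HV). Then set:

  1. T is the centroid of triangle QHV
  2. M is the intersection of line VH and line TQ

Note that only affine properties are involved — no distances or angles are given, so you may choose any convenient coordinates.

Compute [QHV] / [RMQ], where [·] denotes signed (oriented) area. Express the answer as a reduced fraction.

[QHV]:[RMQ] = 5/6

Set H = (0, 0), R = (1, 0), V = (0, 1), Q = (5, 4); any affine frame gives the same invariant.
1. T is the centroid of triangle QHV ⇒ T = (5/3, 5/3)
2. M is the intersection of line VH and line TQ ⇒ M = (0, 1/2)
2·[QHV] = -5, 2·[RMQ] = -6
[QHV]:[RMQ] = -5:-6 = 5/6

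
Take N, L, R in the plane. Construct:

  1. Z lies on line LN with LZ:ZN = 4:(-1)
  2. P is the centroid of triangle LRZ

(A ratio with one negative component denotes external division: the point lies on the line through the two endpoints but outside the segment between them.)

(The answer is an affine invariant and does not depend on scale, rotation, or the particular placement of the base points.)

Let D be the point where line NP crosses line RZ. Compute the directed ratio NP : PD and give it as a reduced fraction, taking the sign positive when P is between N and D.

Set N = (0, 0), L = (1, 0), R = (0, 1); any affine frame gives the same invariant.
1. Z lies on line LN with LZ:ZN = 4:(-1) ⇒ Z = (-1/3, 0)
2. P is the centroid of triangle LRZ ⇒ P = (2/9, 1/3)
line NP meets RZ at D = (-2/3, -1)
P = N + t·(D−N) with t = -1/3, so NP:PD = -1/3:4/3

NP:PD = -1/4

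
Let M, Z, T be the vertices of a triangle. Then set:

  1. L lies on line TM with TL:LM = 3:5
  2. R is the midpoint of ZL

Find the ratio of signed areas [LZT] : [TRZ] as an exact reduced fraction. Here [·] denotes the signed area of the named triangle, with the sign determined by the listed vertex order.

Set M = (0, 0), Z = (1, 0), T = (0, 1); any affine frame gives the same invariant.
1. L lies on line TM with TL:LM = 3:5 ⇒ L = (0, 5/8)
2. R is the midpoint of ZL ⇒ R = (1/2, 5/16)
2·[LZT] = 3/8, 2·[TRZ] = 3/16
[LZT]:[TRZ] = 3/8:3/16 = 2

[LZT]:[TRZ] = 2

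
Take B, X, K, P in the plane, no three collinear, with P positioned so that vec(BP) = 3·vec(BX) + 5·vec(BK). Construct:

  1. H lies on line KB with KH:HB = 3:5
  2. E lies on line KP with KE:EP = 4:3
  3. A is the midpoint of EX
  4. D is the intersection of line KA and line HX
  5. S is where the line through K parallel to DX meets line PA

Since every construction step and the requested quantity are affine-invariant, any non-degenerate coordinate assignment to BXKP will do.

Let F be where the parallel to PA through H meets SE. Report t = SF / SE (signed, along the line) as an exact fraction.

Assign B = (0, 0), X = (1, 0), K = (0, 1), P = (3, 5) — the answer is frame-independent, so this choice is without loss of generality.
1. H lies on line KB with KH:HB = 3:5 ⇒ H = (0, 5/8)
2. E lies on line KP with KE:EP = 4:3 ⇒ E = (12/7, 23/7)
3. A is the midpoint of EX ⇒ A = (19/14, 23/14)
4. D is the intersection of line KA and line HX ⇒ D = (-57/167, 140/167)
5. S is where the line through K parallel to DX meets line PA ⇒ S = (392/491, 246/491)
through H parallel to PA: direction (-23/14, -47/14); meets SE at F = (369449/144354, 3380729/577416)
F = S + t·(E−S) with t = 323/168

t = 323/168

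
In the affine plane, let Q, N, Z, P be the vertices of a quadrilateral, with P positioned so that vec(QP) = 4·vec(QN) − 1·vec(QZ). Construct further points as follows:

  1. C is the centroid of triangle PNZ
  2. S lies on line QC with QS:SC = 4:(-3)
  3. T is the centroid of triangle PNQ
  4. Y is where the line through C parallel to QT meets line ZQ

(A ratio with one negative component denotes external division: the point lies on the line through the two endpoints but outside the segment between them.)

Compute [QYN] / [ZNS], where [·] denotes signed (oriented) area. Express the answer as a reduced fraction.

[QYN]:[ZNS] = -1/17

Choose coordinates Q = (0, 0), N = (1, 0), Z = (0, 1), P = (4, -1).
1. C is the centroid of triangle PNZ ⇒ C = (5/3, 0)
2. S lies on line QC with QS:SC = 4:(-3) ⇒ S = (20/3, 0)
3. T is the centroid of triangle PNQ ⇒ T = (5/3, -1/3)
4. Y is where the line through C parallel to QT meets line ZQ ⇒ Y = (0, 1/3)
2·[QYN] = -1/3, 2·[ZNS] = 17/3
[QYN]:[ZNS] = -1/3:17/3 = -1/17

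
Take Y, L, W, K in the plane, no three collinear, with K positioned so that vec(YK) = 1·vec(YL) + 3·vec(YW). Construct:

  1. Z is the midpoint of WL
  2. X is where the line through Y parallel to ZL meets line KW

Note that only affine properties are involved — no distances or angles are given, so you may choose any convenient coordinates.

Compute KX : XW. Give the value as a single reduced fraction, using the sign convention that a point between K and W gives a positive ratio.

KX:XW = -4

Choose coordinates Y = (0, 0), L = (1, 0), W = (0, 1), K = (1, 3).
1. Z is the midpoint of WL ⇒ Z = (1/2, 1/2)
2. X is where the line through Y parallel to ZL meets line KW ⇒ X = (-1/3, 1/3)
X = K + t·(W−K) with t = 4/3, so KX:XW = t:(1−t) = 4/3:-1/3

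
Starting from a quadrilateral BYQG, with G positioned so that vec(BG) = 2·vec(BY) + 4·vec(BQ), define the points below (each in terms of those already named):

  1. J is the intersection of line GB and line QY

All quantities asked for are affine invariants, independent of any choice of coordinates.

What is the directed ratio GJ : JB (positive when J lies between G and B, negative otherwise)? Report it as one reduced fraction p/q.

GJ:JB = 5

Assign B = (0, 0), Y = (1, 0), Q = (0, 1), G = (2, 4) — the answer is frame-independent, so this choice is without loss of generality.
1. J is the intersection of line GB and line QY ⇒ J = (1/3, 2/3)
J = G + t·(B−G) with t = 5/6, so GJ:JB = t:(1−t) = 5/6:1/6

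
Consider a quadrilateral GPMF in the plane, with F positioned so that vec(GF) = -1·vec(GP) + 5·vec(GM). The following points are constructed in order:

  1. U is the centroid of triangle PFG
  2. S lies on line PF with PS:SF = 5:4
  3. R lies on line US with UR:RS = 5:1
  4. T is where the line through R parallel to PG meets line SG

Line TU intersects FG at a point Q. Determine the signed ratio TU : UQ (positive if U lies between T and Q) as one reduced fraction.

TU:UQ = 11/45

Set G = (0, 0), P = (1, 0), M = (0, 1), F = (-1, 5); any affine frame gives the same invariant.
1. U is the centroid of triangle PFG ⇒ U = (0, 5/3)
2. S lies on line PF with PS:SF = 5:4 ⇒ S = (-1/9, 25/9)
3. R lies on line US with UR:RS = 5:1 ⇒ R = (-5/54, 70/27)
4. T is where the line through R parallel to PG meets line SG ⇒ T = (-14/135, 70/27)
line TU meets FG at Q = (14/33, -70/33)
U = T + t·(Q−T) with t = 11/56, so TU:UQ = 11/56:45/56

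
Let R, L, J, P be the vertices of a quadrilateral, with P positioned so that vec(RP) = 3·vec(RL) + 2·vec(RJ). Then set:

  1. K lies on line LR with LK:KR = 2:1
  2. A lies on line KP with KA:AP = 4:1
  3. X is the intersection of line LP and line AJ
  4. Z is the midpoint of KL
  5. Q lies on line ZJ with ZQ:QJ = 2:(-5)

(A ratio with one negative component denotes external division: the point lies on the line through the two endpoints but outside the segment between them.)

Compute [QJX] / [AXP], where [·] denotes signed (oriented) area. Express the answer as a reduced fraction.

Choose coordinates R = (0, 0), L = (1, 0), J = (0, 1), P = (3, 2).
1. K lies on line LR with LK:KR = 2:1 ⇒ K = (1/3, 0)
2. A lies on line KP with KA:AP = 4:1 ⇒ A = (37/15, 8/5)
3. X is the intersection of line LP and line AJ ⇒ X = (37/14, 23/14)
4. Z is the midpoint of KL ⇒ Z = (2/3, 0)
5. Q lies on line ZJ with ZQ:QJ = 2:(-5) ⇒ Q = (10/9, -2/3)
2·[QJX] = -215/42, 2·[AXP] = 1/21
[QJX]:[AXP] = -215/42:1/21 = -215/2

[QJX]:[AXP] = -215/2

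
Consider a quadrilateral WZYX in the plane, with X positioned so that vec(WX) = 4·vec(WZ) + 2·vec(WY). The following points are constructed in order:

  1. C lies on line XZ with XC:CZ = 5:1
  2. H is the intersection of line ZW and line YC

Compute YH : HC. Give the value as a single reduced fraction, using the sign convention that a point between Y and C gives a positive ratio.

Set W = (0, 0), Z = (1, 0), Y = (0, 1), X = (4, 2); any affine frame gives the same invariant.
1. C lies on line XZ with XC:CZ = 5:1 ⇒ C = (3/2, 1/3)
2. H is the intersection of line ZW and line YC ⇒ H = (9/4, 0)
H = Y + t·(C−Y) with t = 3/2, so YH:HC = t:(1−t) = 3/2:-1/2

YH:HC = -3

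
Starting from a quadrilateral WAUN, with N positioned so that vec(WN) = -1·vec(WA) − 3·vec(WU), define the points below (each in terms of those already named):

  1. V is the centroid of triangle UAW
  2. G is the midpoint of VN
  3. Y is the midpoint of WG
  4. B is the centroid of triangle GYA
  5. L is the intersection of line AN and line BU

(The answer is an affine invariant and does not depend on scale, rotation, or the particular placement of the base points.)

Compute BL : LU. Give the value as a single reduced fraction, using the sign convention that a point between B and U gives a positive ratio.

BL:LU = -7/30

Work in coordinates with W = (0, 0), A = (1, 0), U = (0, 1), N = (-1, -3).
1. V is the centroid of triangle UAW ⇒ V = (1/3, 1/3)
2. G is the midpoint of VN ⇒ G = (-1/3, -4/3)
3. Y is the midpoint of WG ⇒ Y = (-1/6, -2/3)
4. B is the centroid of triangle GYA ⇒ B = (1/6, -2/3)
5. L is the intersection of line AN and line BU ⇒ L = (5/23, -27/23)
L = B + t·(U−B) with t = -7/23, so BL:LU = t:(1−t) = -7/23:30/23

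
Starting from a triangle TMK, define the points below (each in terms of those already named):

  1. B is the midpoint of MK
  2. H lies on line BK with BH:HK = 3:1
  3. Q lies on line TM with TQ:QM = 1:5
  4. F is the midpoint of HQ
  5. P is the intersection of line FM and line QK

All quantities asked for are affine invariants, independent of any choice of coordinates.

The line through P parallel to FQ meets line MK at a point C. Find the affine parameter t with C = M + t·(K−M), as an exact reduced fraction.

Work in coordinates with T = (0, 0), M = (1, 0), K = (0, 1).
1. B is the midpoint of MK ⇒ B = (1/2, 1/2)
2. H lies on line BK with BH:HK = 3:1 ⇒ H = (1/8, 7/8)
3. Q lies on line TM with TQ:QM = 1:5 ⇒ Q = (1/6, 0)
4. F is the midpoint of HQ ⇒ F = (7/48, 7/16)
5. P is the intersection of line FM and line QK ⇒ P = (4/45, 7/15)
through P parallel to FQ: direction (1/48, -7/16); meets MK at C = (1/15, 14/15)
C = M + t·(K−M) with t = 14/15

t = 14/15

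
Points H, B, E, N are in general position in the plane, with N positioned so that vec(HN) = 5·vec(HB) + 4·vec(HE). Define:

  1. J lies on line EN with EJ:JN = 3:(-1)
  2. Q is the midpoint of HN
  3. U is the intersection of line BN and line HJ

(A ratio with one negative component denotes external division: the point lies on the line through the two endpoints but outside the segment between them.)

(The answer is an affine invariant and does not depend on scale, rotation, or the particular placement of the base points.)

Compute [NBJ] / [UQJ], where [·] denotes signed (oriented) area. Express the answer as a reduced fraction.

Work in coordinates with H = (0, 0), B = (1, 0), E = (0, 1), N = (5, 4).
1. J lies on line EN with EJ:JN = 3:(-1) ⇒ J = (15/2, 11/2)
2. Q is the midpoint of HN ⇒ Q = (5/2, 2)
3. U is the intersection of line BN and line HJ ⇒ U = (15/4, 11/4)
2·[NBJ] = 4, 2·[UQJ] = -5/8
[NBJ]:[UQJ] = 4:-5/8 = -32/5

[NBJ]:[UQJ] = -32/5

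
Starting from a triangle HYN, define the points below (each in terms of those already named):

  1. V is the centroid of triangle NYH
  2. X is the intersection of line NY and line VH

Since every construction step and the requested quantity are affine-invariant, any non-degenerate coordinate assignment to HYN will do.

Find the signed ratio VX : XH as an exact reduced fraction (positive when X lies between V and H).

Choose coordinates H = (0, 0), Y = (1, 0), N = (0, 1).
1. V is the centroid of triangle NYH ⇒ V = (1/3, 1/3)
2. X is the intersection of line NY and line VH ⇒ X = (1/2, 1/2)
X = V + t·(H−V) with t = -1/2, so VX:XH = t:(1−t) = -1/2:3/2

VX:XH = -1/3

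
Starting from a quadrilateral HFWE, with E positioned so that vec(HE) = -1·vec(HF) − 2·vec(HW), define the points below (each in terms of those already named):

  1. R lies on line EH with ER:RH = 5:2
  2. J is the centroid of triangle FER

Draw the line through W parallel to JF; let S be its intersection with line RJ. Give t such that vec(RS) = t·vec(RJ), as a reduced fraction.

t = -31/10

Choose coordinates H = (0, 0), F = (1, 0), W = (0, 1), E = (-1, -2).
1. R lies on line EH with ER:RH = 5:2 ⇒ R = (-2/7, -4/7)
2. J is the centroid of triangle FER ⇒ J = (-2/21, -6/7)
through W parallel to JF: direction (23/21, 6/7); meets RJ at S = (-92/105, 11/35)
S = R + t·(J−R) with t = -31/10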